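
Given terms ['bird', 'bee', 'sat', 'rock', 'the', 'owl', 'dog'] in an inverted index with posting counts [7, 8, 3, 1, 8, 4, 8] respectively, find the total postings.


Summing posting list sizes:
'bird': 7 postings
'bee': 8 postings
'sat': 3 postings
'rock': 1 postings
'the': 8 postings
'owl': 4 postings
'dog': 8 postings
Total = 7 + 8 + 3 + 1 + 8 + 4 + 8 = 39

39


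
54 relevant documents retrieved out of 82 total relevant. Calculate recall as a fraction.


Recall = retrieved_relevant / total_relevant
= 54 / 82
= 54 / (54 + 28)
= 27/41

27/41


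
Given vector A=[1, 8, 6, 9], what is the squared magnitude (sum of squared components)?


|A|^2 = sum of squared components
A[0]^2 = 1^2 = 1
A[1]^2 = 8^2 = 64
A[2]^2 = 6^2 = 36
A[3]^2 = 9^2 = 81
Sum = 1 + 64 + 36 + 81 = 182

182


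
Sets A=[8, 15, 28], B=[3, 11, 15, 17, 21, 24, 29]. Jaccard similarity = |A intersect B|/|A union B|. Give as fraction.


A intersect B = [15]
|A intersect B| = 1
A union B = [3, 8, 11, 15, 17, 21, 24, 28, 29]
|A union B| = 9
Jaccard = 1/9 = 1/9

1/9


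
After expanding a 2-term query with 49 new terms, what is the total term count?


Original terms: 2
Expansion terms: 49
Total = 2 + 49 = 51

51


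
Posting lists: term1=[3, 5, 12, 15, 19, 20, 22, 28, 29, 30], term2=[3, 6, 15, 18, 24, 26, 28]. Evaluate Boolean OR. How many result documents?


Boolean OR: find union of posting lists
term1 docs: [3, 5, 12, 15, 19, 20, 22, 28, 29, 30]
term2 docs: [3, 6, 15, 18, 24, 26, 28]
Union: [3, 5, 6, 12, 15, 18, 19, 20, 22, 24, 26, 28, 29, 30]
|union| = 14

14


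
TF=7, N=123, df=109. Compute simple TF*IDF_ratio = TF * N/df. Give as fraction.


TF * (N/df)
= 7 * (123/109)
= 7 * 123/109
= 861/109

861/109


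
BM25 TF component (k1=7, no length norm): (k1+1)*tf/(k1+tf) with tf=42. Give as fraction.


BM25 TF component = (k1+1)*tf / (k1+tf)
k1 = 7, tf = 42
Numerator = (7+1)*42 = 336
Denominator = 7 + 42 = 49
= 336/49 = 48/7

48/7


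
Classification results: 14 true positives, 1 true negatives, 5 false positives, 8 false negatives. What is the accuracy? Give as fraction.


Accuracy = (TP + TN) / (TP + TN + FP + FN)
TP + TN = 14 + 1 = 15
Total = 14 + 1 + 5 + 8 = 28
Accuracy = 15 / 28 = 15/28

15/28


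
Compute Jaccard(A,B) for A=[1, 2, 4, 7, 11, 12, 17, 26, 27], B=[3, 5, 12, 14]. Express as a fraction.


A intersect B = [12]
|A intersect B| = 1
A union B = [1, 2, 3, 4, 5, 7, 11, 12, 14, 17, 26, 27]
|A union B| = 12
Jaccard = 1/12 = 1/12

1/12


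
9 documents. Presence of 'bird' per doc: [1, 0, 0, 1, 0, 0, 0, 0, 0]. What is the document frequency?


Checking each document for 'bird':
Doc 1: present
Doc 2: absent
Doc 3: absent
Doc 4: present
Doc 5: absent
Doc 6: absent
Doc 7: absent
Doc 8: absent
Doc 9: absent
df = sum of presences = 1 + 0 + 0 + 1 + 0 + 0 + 0 + 0 + 0 = 2

2


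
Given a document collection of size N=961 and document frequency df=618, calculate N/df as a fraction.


IDF ratio = N / df
= 961 / 618
= 961/618

961/618


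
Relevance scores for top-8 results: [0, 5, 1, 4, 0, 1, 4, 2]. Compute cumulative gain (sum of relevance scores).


Cumulative Gain = sum of relevance scores
Position 1: rel=0, running sum=0
Position 2: rel=5, running sum=5
Position 3: rel=1, running sum=6
Position 4: rel=4, running sum=10
Position 5: rel=0, running sum=10
Position 6: rel=1, running sum=11
Position 7: rel=4, running sum=15
Position 8: rel=2, running sum=17
CG = 17

17


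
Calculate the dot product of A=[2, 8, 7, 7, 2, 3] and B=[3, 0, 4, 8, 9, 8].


Dot product = sum of element-wise products
A[0]*B[0] = 2*3 = 6
A[1]*B[1] = 8*0 = 0
A[2]*B[2] = 7*4 = 28
A[3]*B[3] = 7*8 = 56
A[4]*B[4] = 2*9 = 18
A[5]*B[5] = 3*8 = 24
Sum = 6 + 0 + 28 + 56 + 18 + 24 = 132

132


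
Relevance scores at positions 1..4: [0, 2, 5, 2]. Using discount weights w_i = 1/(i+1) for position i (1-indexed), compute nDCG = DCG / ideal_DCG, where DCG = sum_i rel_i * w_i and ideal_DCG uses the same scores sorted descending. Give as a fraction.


Position discount weights w_i = 1/(i+1) for i=1..4:
Weights = [1/2, 1/3, 1/4, 1/5]
Actual relevance: [0, 2, 5, 2]
DCG = 0/2 + 2/3 + 5/4 + 2/5 = 139/60
Ideal relevance (sorted desc): [5, 2, 2, 0]
Ideal DCG = 5/2 + 2/3 + 2/4 + 0/5 = 11/3
nDCG = DCG / ideal_DCG = 139/60 / 11/3 = 139/220

139/220


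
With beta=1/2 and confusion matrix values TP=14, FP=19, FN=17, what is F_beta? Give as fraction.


P = TP/(TP+FP) = 14/33 = 14/33
R = TP/(TP+FN) = 14/31 = 14/31
beta^2 = 1/2^2 = 1/4
(1 + beta^2) = 5/4
Numerator = (1+beta^2)*P*R = 245/1023
Denominator = beta^2*P + R = 7/66 + 14/31 = 1141/2046
F_beta = 70/163

70/163


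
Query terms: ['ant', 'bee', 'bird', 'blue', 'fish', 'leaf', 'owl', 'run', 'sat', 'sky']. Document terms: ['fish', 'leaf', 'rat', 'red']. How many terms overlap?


Query terms: ['ant', 'bee', 'bird', 'blue', 'fish', 'leaf', 'owl', 'run', 'sat', 'sky']
Document terms: ['fish', 'leaf', 'rat', 'red']
Common terms: ['fish', 'leaf']
Overlap count = 2

2


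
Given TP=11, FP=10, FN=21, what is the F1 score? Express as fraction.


F1 = 2 * P * R / (P + R)
P = TP/(TP+FP) = 11/21 = 11/21
R = TP/(TP+FN) = 11/32 = 11/32
2 * P * R = 2 * 11/21 * 11/32 = 121/336
P + R = 11/21 + 11/32 = 583/672
F1 = 121/336 / 583/672 = 22/53

22/53


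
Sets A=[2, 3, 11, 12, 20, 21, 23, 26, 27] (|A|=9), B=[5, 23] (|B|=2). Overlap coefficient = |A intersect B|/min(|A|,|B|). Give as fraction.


A intersect B = [23]
|A intersect B| = 1
min(|A|, |B|) = min(9, 2) = 2
Overlap = 1 / 2 = 1/2

1/2


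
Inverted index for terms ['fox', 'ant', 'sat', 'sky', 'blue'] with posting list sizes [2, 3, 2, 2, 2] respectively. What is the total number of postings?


Summing posting list sizes:
'fox': 2 postings
'ant': 3 postings
'sat': 2 postings
'sky': 2 postings
'blue': 2 postings
Total = 2 + 3 + 2 + 2 + 2 = 11

11


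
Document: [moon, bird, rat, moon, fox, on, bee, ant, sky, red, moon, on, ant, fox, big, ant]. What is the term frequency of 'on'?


Document has 16 words
Scanning for 'on':
Found at positions: [5, 11]
Count = 2

2


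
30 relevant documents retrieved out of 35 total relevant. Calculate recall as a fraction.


Recall = retrieved_relevant / total_relevant
= 30 / 35
= 30 / (30 + 5)
= 6/7

6/7


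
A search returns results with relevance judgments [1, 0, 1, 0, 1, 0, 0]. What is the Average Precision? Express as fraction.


Computing P@k for each relevant position:
Position 1: relevant, P@1 = 1/1 = 1
Position 2: not relevant
Position 3: relevant, P@3 = 2/3 = 2/3
Position 4: not relevant
Position 5: relevant, P@5 = 3/5 = 3/5
Position 6: not relevant
Position 7: not relevant
Sum of P@k = 1 + 2/3 + 3/5 = 34/15
AP = 34/15 / 3 = 34/45

34/45


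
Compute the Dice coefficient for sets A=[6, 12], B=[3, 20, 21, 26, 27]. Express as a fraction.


A intersect B = []
|A intersect B| = 0
|A| = 2, |B| = 5
Dice = 2*0 / (2+5)
= 0 / 7 = 0

0


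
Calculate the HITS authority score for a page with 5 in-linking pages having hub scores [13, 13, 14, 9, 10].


Authority = sum of hub scores of in-linkers
In-link 1: hub score = 13
In-link 2: hub score = 13
In-link 3: hub score = 14
In-link 4: hub score = 9
In-link 5: hub score = 10
Authority = 13 + 13 + 14 + 9 + 10 = 59

59


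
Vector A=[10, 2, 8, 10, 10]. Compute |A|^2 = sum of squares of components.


|A|^2 = sum of squared components
A[0]^2 = 10^2 = 100
A[1]^2 = 2^2 = 4
A[2]^2 = 8^2 = 64
A[3]^2 = 10^2 = 100
A[4]^2 = 10^2 = 100
Sum = 100 + 4 + 64 + 100 + 100 = 368

368


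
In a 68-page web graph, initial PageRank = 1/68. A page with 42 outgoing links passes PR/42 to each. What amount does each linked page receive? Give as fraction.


Initial PR = 1/68 = 1/68
Outlinks = 42
Contribution per link = PR / outlinks
= 1/68 / 42
= 1/2856

1/2856


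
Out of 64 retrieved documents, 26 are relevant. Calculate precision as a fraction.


Precision = relevant_retrieved / total_retrieved
= 26 / 64
= 26 / (26 + 38)
= 13/32

13/32


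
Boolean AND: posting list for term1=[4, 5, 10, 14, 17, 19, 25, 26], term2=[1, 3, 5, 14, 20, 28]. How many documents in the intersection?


Boolean AND: find intersection of posting lists
term1 docs: [4, 5, 10, 14, 17, 19, 25, 26]
term2 docs: [1, 3, 5, 14, 20, 28]
Intersection: [5, 14]
|intersection| = 2

2


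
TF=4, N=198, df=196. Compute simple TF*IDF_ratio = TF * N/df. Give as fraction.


TF * (N/df)
= 4 * (198/196)
= 4 * 99/98
= 198/49

198/49


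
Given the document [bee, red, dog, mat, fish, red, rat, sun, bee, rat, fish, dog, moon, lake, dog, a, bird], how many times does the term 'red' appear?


Document has 17 words
Scanning for 'red':
Found at positions: [1, 5]
Count = 2

2


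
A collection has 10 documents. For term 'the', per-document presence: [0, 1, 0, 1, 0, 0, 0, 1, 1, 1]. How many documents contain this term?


Checking each document for 'the':
Doc 1: absent
Doc 2: present
Doc 3: absent
Doc 4: present
Doc 5: absent
Doc 6: absent
Doc 7: absent
Doc 8: present
Doc 9: present
Doc 10: present
df = sum of presences = 0 + 1 + 0 + 1 + 0 + 0 + 0 + 1 + 1 + 1 = 5

5


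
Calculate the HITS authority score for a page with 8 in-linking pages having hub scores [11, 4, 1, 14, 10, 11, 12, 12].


Authority = sum of hub scores of in-linkers
In-link 1: hub score = 11
In-link 2: hub score = 4
In-link 3: hub score = 1
In-link 4: hub score = 14
In-link 5: hub score = 10
In-link 6: hub score = 11
In-link 7: hub score = 12
In-link 8: hub score = 12
Authority = 11 + 4 + 1 + 14 + 10 + 11 + 12 + 12 = 75

75


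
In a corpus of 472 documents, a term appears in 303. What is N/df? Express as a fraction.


IDF ratio = N / df
= 472 / 303
= 472/303

472/303


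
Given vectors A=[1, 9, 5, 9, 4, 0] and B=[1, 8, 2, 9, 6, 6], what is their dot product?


Dot product = sum of element-wise products
A[0]*B[0] = 1*1 = 1
A[1]*B[1] = 9*8 = 72
A[2]*B[2] = 5*2 = 10
A[3]*B[3] = 9*9 = 81
A[4]*B[4] = 4*6 = 24
A[5]*B[5] = 0*6 = 0
Sum = 1 + 72 + 10 + 81 + 24 + 0 = 188

188


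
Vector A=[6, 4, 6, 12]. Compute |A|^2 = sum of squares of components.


|A|^2 = sum of squared components
A[0]^2 = 6^2 = 36
A[1]^2 = 4^2 = 16
A[2]^2 = 6^2 = 36
A[3]^2 = 12^2 = 144
Sum = 36 + 16 + 36 + 144 = 232

232


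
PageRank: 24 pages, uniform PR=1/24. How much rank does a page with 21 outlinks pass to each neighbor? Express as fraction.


Initial PR = 1/24 = 1/24
Outlinks = 21
Contribution per link = PR / outlinks
= 1/24 / 21
= 1/504

1/504


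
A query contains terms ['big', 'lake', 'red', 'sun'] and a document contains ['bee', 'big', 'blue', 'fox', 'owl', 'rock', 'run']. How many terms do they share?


Query terms: ['big', 'lake', 'red', 'sun']
Document terms: ['bee', 'big', 'blue', 'fox', 'owl', 'rock', 'run']
Common terms: ['big']
Overlap count = 1

1


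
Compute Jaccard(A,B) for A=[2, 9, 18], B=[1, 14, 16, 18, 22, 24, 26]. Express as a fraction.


A intersect B = [18]
|A intersect B| = 1
A union B = [1, 2, 9, 14, 16, 18, 22, 24, 26]
|A union B| = 9
Jaccard = 1/9 = 1/9

1/9


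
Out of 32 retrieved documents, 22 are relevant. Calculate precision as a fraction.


Precision = relevant_retrieved / total_retrieved
= 22 / 32
= 22 / (22 + 10)
= 11/16

11/16


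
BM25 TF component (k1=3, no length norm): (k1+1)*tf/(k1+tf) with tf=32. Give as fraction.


BM25 TF component = (k1+1)*tf / (k1+tf)
k1 = 3, tf = 32
Numerator = (3+1)*32 = 128
Denominator = 3 + 32 = 35
= 128/35 = 128/35

128/35


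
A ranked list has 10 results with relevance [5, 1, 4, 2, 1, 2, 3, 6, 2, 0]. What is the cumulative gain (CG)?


Cumulative Gain = sum of relevance scores
Position 1: rel=5, running sum=5
Position 2: rel=1, running sum=6
Position 3: rel=4, running sum=10
Position 4: rel=2, running sum=12
Position 5: rel=1, running sum=13
Position 6: rel=2, running sum=15
Position 7: rel=3, running sum=18
Position 8: rel=6, running sum=24
Position 9: rel=2, running sum=26
Position 10: rel=0, running sum=26
CG = 26

26


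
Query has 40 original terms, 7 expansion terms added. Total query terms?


Original terms: 40
Expansion terms: 7
Total = 40 + 7 = 47

47


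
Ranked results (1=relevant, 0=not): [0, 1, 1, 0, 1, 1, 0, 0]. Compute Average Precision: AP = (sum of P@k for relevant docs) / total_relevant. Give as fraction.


Computing P@k for each relevant position:
Position 1: not relevant
Position 2: relevant, P@2 = 1/2 = 1/2
Position 3: relevant, P@3 = 2/3 = 2/3
Position 4: not relevant
Position 5: relevant, P@5 = 3/5 = 3/5
Position 6: relevant, P@6 = 4/6 = 2/3
Position 7: not relevant
Position 8: not relevant
Sum of P@k = 1/2 + 2/3 + 3/5 + 2/3 = 73/30
AP = 73/30 / 4 = 73/120

73/120


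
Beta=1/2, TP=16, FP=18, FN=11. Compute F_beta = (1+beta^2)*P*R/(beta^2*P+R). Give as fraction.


P = TP/(TP+FP) = 16/34 = 8/17
R = TP/(TP+FN) = 16/27 = 16/27
beta^2 = 1/2^2 = 1/4
(1 + beta^2) = 5/4
Numerator = (1+beta^2)*P*R = 160/459
Denominator = beta^2*P + R = 2/17 + 16/27 = 326/459
F_beta = 80/163

80/163


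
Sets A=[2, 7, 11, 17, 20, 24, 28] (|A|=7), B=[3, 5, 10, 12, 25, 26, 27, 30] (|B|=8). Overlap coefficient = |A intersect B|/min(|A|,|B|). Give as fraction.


A intersect B = []
|A intersect B| = 0
min(|A|, |B|) = min(7, 8) = 7
Overlap = 0 / 7 = 0

0


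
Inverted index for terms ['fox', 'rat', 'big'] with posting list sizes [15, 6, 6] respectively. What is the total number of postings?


Summing posting list sizes:
'fox': 15 postings
'rat': 6 postings
'big': 6 postings
Total = 15 + 6 + 6 = 27

27


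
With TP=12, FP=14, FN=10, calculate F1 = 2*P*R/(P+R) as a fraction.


F1 = 2 * P * R / (P + R)
P = TP/(TP+FP) = 12/26 = 6/13
R = TP/(TP+FN) = 12/22 = 6/11
2 * P * R = 2 * 6/13 * 6/11 = 72/143
P + R = 6/13 + 6/11 = 144/143
F1 = 72/143 / 144/143 = 1/2

1/2


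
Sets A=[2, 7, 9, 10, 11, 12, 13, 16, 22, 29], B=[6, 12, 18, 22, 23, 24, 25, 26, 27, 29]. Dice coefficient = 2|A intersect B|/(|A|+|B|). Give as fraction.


A intersect B = [12, 22, 29]
|A intersect B| = 3
|A| = 10, |B| = 10
Dice = 2*3 / (10+10)
= 6 / 20 = 3/10

3/10


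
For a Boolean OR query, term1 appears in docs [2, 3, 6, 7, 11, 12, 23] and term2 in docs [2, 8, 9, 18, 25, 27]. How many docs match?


Boolean OR: find union of posting lists
term1 docs: [2, 3, 6, 7, 11, 12, 23]
term2 docs: [2, 8, 9, 18, 25, 27]
Union: [2, 3, 6, 7, 8, 9, 11, 12, 18, 23, 25, 27]
|union| = 12

12


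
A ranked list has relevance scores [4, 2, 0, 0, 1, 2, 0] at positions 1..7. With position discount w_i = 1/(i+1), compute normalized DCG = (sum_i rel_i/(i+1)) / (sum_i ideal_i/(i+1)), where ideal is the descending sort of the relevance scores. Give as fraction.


Position discount weights w_i = 1/(i+1) for i=1..7:
Weights = [1/2, 1/3, 1/4, 1/5, 1/6, 1/7, 1/8]
Actual relevance: [4, 2, 0, 0, 1, 2, 0]
DCG = 4/2 + 2/3 + 0/4 + 0/5 + 1/6 + 2/7 + 0/8 = 131/42
Ideal relevance (sorted desc): [4, 2, 2, 1, 0, 0, 0]
Ideal DCG = 4/2 + 2/3 + 2/4 + 1/5 + 0/6 + 0/7 + 0/8 = 101/30
nDCG = DCG / ideal_DCG = 131/42 / 101/30 = 655/707

655/707


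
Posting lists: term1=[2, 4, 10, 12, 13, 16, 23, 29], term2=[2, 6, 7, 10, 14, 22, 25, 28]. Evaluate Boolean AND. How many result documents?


Boolean AND: find intersection of posting lists
term1 docs: [2, 4, 10, 12, 13, 16, 23, 29]
term2 docs: [2, 6, 7, 10, 14, 22, 25, 28]
Intersection: [2, 10]
|intersection| = 2

2


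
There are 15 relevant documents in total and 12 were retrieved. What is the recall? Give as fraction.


Recall = retrieved_relevant / total_relevant
= 12 / 15
= 12 / (12 + 3)
= 4/5

4/5


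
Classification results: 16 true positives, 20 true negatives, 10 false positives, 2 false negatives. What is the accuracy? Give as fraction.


Accuracy = (TP + TN) / (TP + TN + FP + FN)
TP + TN = 16 + 20 = 36
Total = 16 + 20 + 10 + 2 = 48
Accuracy = 36 / 48 = 3/4

3/4


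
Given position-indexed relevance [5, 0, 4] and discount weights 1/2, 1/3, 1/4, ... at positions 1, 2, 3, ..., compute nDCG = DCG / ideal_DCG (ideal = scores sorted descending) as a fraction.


Position discount weights w_i = 1/(i+1) for i=1..3:
Weights = [1/2, 1/3, 1/4]
Actual relevance: [5, 0, 4]
DCG = 5/2 + 0/3 + 4/4 = 7/2
Ideal relevance (sorted desc): [5, 4, 0]
Ideal DCG = 5/2 + 4/3 + 0/4 = 23/6
nDCG = DCG / ideal_DCG = 7/2 / 23/6 = 21/23

21/23


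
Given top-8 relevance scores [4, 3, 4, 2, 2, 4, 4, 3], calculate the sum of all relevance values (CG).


Cumulative Gain = sum of relevance scores
Position 1: rel=4, running sum=4
Position 2: rel=3, running sum=7
Position 3: rel=4, running sum=11
Position 4: rel=2, running sum=13
Position 5: rel=2, running sum=15
Position 6: rel=4, running sum=19
Position 7: rel=4, running sum=23
Position 8: rel=3, running sum=26
CG = 26

26


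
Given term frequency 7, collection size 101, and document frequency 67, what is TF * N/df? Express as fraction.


TF * (N/df)
= 7 * (101/67)
= 7 * 101/67
= 707/67

707/67


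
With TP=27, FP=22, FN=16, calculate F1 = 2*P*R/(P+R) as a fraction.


F1 = 2 * P * R / (P + R)
P = TP/(TP+FP) = 27/49 = 27/49
R = TP/(TP+FN) = 27/43 = 27/43
2 * P * R = 2 * 27/49 * 27/43 = 1458/2107
P + R = 27/49 + 27/43 = 2484/2107
F1 = 1458/2107 / 2484/2107 = 27/46

27/46


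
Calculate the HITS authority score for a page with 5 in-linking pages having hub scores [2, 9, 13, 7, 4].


Authority = sum of hub scores of in-linkers
In-link 1: hub score = 2
In-link 2: hub score = 9
In-link 3: hub score = 13
In-link 4: hub score = 7
In-link 5: hub score = 4
Authority = 2 + 9 + 13 + 7 + 4 = 35

35


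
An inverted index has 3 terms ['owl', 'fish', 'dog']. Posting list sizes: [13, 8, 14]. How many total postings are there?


Summing posting list sizes:
'owl': 13 postings
'fish': 8 postings
'dog': 14 postings
Total = 13 + 8 + 14 = 35

35


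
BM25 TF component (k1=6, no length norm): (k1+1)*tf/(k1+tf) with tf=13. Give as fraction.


BM25 TF component = (k1+1)*tf / (k1+tf)
k1 = 6, tf = 13
Numerator = (6+1)*13 = 91
Denominator = 6 + 13 = 19
= 91/19 = 91/19

91/19


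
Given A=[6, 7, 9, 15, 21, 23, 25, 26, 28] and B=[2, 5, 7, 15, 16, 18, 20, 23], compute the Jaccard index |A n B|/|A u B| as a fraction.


A intersect B = [7, 15, 23]
|A intersect B| = 3
A union B = [2, 5, 6, 7, 9, 15, 16, 18, 20, 21, 23, 25, 26, 28]
|A union B| = 14
Jaccard = 3/14 = 3/14

3/14


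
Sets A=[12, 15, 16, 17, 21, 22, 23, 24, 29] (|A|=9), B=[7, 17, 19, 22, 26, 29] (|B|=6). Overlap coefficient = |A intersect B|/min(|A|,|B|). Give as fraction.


A intersect B = [17, 22, 29]
|A intersect B| = 3
min(|A|, |B|) = min(9, 6) = 6
Overlap = 3 / 6 = 1/2

1/2


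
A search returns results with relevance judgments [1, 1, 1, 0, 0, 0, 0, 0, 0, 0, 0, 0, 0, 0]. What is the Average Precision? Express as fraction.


Computing P@k for each relevant position:
Position 1: relevant, P@1 = 1/1 = 1
Position 2: relevant, P@2 = 2/2 = 1
Position 3: relevant, P@3 = 3/3 = 1
Position 4: not relevant
Position 5: not relevant
Position 6: not relevant
Position 7: not relevant
Position 8: not relevant
Position 9: not relevant
Position 10: not relevant
Position 11: not relevant
Position 12: not relevant
Position 13: not relevant
Position 14: not relevant
Sum of P@k = 1 + 1 + 1 = 3
AP = 3 / 3 = 1

1


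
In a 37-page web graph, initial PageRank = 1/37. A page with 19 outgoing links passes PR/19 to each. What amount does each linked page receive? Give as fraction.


Initial PR = 1/37 = 1/37
Outlinks = 19
Contribution per link = PR / outlinks
= 1/37 / 19
= 1/703

1/703


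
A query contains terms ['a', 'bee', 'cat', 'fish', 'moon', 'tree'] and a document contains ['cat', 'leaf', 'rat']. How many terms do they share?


Query terms: ['a', 'bee', 'cat', 'fish', 'moon', 'tree']
Document terms: ['cat', 'leaf', 'rat']
Common terms: ['cat']
Overlap count = 1

1


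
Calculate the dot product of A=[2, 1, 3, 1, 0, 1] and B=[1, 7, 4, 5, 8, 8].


Dot product = sum of element-wise products
A[0]*B[0] = 2*1 = 2
A[1]*B[1] = 1*7 = 7
A[2]*B[2] = 3*4 = 12
A[3]*B[3] = 1*5 = 5
A[4]*B[4] = 0*8 = 0
A[5]*B[5] = 1*8 = 8
Sum = 2 + 7 + 12 + 5 + 0 + 8 = 34

34


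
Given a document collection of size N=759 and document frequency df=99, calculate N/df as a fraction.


IDF ratio = N / df
= 759 / 99
= 23/3

23/3


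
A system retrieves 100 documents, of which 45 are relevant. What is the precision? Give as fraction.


Precision = relevant_retrieved / total_retrieved
= 45 / 100
= 45 / (45 + 55)
= 9/20

9/20


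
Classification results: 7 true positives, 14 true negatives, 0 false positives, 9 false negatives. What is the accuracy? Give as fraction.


Accuracy = (TP + TN) / (TP + TN + FP + FN)
TP + TN = 7 + 14 = 21
Total = 7 + 14 + 0 + 9 = 30
Accuracy = 21 / 30 = 7/10

7/10


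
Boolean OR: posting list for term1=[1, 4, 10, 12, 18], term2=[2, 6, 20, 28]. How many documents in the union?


Boolean OR: find union of posting lists
term1 docs: [1, 4, 10, 12, 18]
term2 docs: [2, 6, 20, 28]
Union: [1, 2, 4, 6, 10, 12, 18, 20, 28]
|union| = 9

9


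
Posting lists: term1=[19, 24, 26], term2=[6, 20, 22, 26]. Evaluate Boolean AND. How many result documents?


Boolean AND: find intersection of posting lists
term1 docs: [19, 24, 26]
term2 docs: [6, 20, 22, 26]
Intersection: [26]
|intersection| = 1

1


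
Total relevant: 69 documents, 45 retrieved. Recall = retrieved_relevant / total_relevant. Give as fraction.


Recall = retrieved_relevant / total_relevant
= 45 / 69
= 45 / (45 + 24)
= 15/23

15/23


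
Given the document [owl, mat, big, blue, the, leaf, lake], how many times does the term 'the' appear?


Document has 7 words
Scanning for 'the':
Found at positions: [4]
Count = 1

1


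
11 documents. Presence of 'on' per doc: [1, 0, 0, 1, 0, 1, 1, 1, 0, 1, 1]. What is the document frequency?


Checking each document for 'on':
Doc 1: present
Doc 2: absent
Doc 3: absent
Doc 4: present
Doc 5: absent
Doc 6: present
Doc 7: present
Doc 8: present
Doc 9: absent
Doc 10: present
Doc 11: present
df = sum of presences = 1 + 0 + 0 + 1 + 0 + 1 + 1 + 1 + 0 + 1 + 1 = 7

7


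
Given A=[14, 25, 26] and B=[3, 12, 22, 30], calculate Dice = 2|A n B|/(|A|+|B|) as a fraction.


A intersect B = []
|A intersect B| = 0
|A| = 3, |B| = 4
Dice = 2*0 / (3+4)
= 0 / 7 = 0

0


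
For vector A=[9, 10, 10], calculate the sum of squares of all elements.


|A|^2 = sum of squared components
A[0]^2 = 9^2 = 81
A[1]^2 = 10^2 = 100
A[2]^2 = 10^2 = 100
Sum = 81 + 100 + 100 = 281

281


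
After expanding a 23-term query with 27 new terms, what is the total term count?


Original terms: 23
Expansion terms: 27
Total = 23 + 27 = 50

50


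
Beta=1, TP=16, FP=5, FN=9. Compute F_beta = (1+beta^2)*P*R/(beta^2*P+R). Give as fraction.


P = TP/(TP+FP) = 16/21 = 16/21
R = TP/(TP+FN) = 16/25 = 16/25
beta^2 = 1^2 = 1
(1 + beta^2) = 2
Numerator = (1+beta^2)*P*R = 512/525
Denominator = beta^2*P + R = 16/21 + 16/25 = 736/525
F_beta = 16/23

16/23


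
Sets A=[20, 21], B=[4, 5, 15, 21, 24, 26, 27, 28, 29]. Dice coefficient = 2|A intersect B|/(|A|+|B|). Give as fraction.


A intersect B = [21]
|A intersect B| = 1
|A| = 2, |B| = 9
Dice = 2*1 / (2+9)
= 2 / 11 = 2/11

2/11


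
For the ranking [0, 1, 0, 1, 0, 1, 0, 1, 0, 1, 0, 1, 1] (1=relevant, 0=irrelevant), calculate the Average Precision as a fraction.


Computing P@k for each relevant position:
Position 1: not relevant
Position 2: relevant, P@2 = 1/2 = 1/2
Position 3: not relevant
Position 4: relevant, P@4 = 2/4 = 1/2
Position 5: not relevant
Position 6: relevant, P@6 = 3/6 = 1/2
Position 7: not relevant
Position 8: relevant, P@8 = 4/8 = 1/2
Position 9: not relevant
Position 10: relevant, P@10 = 5/10 = 1/2
Position 11: not relevant
Position 12: relevant, P@12 = 6/12 = 1/2
Position 13: relevant, P@13 = 7/13 = 7/13
Sum of P@k = 1/2 + 1/2 + 1/2 + 1/2 + 1/2 + 1/2 + 7/13 = 46/13
AP = 46/13 / 7 = 46/91

46/91


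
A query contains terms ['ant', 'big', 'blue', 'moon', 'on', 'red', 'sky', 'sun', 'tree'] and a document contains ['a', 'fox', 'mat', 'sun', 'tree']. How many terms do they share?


Query terms: ['ant', 'big', 'blue', 'moon', 'on', 'red', 'sky', 'sun', 'tree']
Document terms: ['a', 'fox', 'mat', 'sun', 'tree']
Common terms: ['sun', 'tree']
Overlap count = 2

2


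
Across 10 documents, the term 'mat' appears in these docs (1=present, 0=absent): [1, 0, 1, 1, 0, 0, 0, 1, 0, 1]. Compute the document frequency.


Checking each document for 'mat':
Doc 1: present
Doc 2: absent
Doc 3: present
Doc 4: present
Doc 5: absent
Doc 6: absent
Doc 7: absent
Doc 8: present
Doc 9: absent
Doc 10: present
df = sum of presences = 1 + 0 + 1 + 1 + 0 + 0 + 0 + 1 + 0 + 1 = 5

5


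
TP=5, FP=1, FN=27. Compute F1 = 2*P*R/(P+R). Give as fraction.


F1 = 2 * P * R / (P + R)
P = TP/(TP+FP) = 5/6 = 5/6
R = TP/(TP+FN) = 5/32 = 5/32
2 * P * R = 2 * 5/6 * 5/32 = 25/96
P + R = 5/6 + 5/32 = 95/96
F1 = 25/96 / 95/96 = 5/19

5/19


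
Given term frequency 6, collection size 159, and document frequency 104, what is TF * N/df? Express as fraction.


TF * (N/df)
= 6 * (159/104)
= 6 * 159/104
= 477/52

477/52


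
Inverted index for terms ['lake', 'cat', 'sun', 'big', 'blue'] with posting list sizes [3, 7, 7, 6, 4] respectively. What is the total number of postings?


Summing posting list sizes:
'lake': 3 postings
'cat': 7 postings
'sun': 7 postings
'big': 6 postings
'blue': 4 postings
Total = 3 + 7 + 7 + 6 + 4 = 27

27


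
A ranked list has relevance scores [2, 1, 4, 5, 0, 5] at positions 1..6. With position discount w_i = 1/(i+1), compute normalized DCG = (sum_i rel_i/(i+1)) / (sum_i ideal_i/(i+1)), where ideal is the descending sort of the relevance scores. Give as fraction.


Position discount weights w_i = 1/(i+1) for i=1..6:
Weights = [1/2, 1/3, 1/4, 1/5, 1/6, 1/7]
Actual relevance: [2, 1, 4, 5, 0, 5]
DCG = 2/2 + 1/3 + 4/4 + 5/5 + 0/6 + 5/7 = 85/21
Ideal relevance (sorted desc): [5, 5, 4, 2, 1, 0]
Ideal DCG = 5/2 + 5/3 + 4/4 + 2/5 + 1/6 + 0/7 = 86/15
nDCG = DCG / ideal_DCG = 85/21 / 86/15 = 425/602

425/602


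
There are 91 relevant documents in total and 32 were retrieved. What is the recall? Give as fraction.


Recall = retrieved_relevant / total_relevant
= 32 / 91
= 32 / (32 + 59)
= 32/91

32/91


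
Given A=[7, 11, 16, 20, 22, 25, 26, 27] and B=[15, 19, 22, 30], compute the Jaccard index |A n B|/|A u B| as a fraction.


A intersect B = [22]
|A intersect B| = 1
A union B = [7, 11, 15, 16, 19, 20, 22, 25, 26, 27, 30]
|A union B| = 11
Jaccard = 1/11 = 1/11

1/11


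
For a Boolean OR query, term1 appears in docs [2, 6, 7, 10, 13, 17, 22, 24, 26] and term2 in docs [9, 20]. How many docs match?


Boolean OR: find union of posting lists
term1 docs: [2, 6, 7, 10, 13, 17, 22, 24, 26]
term2 docs: [9, 20]
Union: [2, 6, 7, 9, 10, 13, 17, 20, 22, 24, 26]
|union| = 11

11


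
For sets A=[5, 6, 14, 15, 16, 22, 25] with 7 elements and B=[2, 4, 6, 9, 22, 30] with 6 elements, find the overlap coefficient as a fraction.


A intersect B = [6, 22]
|A intersect B| = 2
min(|A|, |B|) = min(7, 6) = 6
Overlap = 2 / 6 = 1/3

1/3


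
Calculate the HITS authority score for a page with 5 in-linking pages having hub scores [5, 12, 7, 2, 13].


Authority = sum of hub scores of in-linkers
In-link 1: hub score = 5
In-link 2: hub score = 12
In-link 3: hub score = 7
In-link 4: hub score = 2
In-link 5: hub score = 13
Authority = 5 + 12 + 7 + 2 + 13 = 39

39


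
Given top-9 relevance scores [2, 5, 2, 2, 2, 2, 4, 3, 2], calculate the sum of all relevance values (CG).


Cumulative Gain = sum of relevance scores
Position 1: rel=2, running sum=2
Position 2: rel=5, running sum=7
Position 3: rel=2, running sum=9
Position 4: rel=2, running sum=11
Position 5: rel=2, running sum=13
Position 6: rel=2, running sum=15
Position 7: rel=4, running sum=19
Position 8: rel=3, running sum=22
Position 9: rel=2, running sum=24
CG = 24

24


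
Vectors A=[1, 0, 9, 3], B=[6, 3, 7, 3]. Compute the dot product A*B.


Dot product = sum of element-wise products
A[0]*B[0] = 1*6 = 6
A[1]*B[1] = 0*3 = 0
A[2]*B[2] = 9*7 = 63
A[3]*B[3] = 3*3 = 9
Sum = 6 + 0 + 63 + 9 = 78

78


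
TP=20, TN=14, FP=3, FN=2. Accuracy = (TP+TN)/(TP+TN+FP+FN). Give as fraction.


Accuracy = (TP + TN) / (TP + TN + FP + FN)
TP + TN = 20 + 14 = 34
Total = 20 + 14 + 3 + 2 = 39
Accuracy = 34 / 39 = 34/39

34/39


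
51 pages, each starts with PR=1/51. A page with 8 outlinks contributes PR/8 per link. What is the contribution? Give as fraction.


Initial PR = 1/51 = 1/51
Outlinks = 8
Contribution per link = PR / outlinks
= 1/51 / 8
= 1/408

1/408


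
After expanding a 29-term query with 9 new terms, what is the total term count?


Original terms: 29
Expansion terms: 9
Total = 29 + 9 = 38

38


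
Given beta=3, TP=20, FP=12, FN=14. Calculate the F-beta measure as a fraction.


P = TP/(TP+FP) = 20/32 = 5/8
R = TP/(TP+FN) = 20/34 = 10/17
beta^2 = 3^2 = 9
(1 + beta^2) = 10
Numerator = (1+beta^2)*P*R = 125/34
Denominator = beta^2*P + R = 45/8 + 10/17 = 845/136
F_beta = 100/169

100/169


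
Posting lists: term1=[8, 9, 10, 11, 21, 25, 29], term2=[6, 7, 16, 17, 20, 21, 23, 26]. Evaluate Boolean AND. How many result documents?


Boolean AND: find intersection of posting lists
term1 docs: [8, 9, 10, 11, 21, 25, 29]
term2 docs: [6, 7, 16, 17, 20, 21, 23, 26]
Intersection: [21]
|intersection| = 1

1


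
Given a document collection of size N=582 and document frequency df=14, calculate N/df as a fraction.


IDF ratio = N / df
= 582 / 14
= 291/7

291/7


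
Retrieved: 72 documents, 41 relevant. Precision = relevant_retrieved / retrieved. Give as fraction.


Precision = relevant_retrieved / total_retrieved
= 41 / 72
= 41 / (41 + 31)
= 41/72

41/72


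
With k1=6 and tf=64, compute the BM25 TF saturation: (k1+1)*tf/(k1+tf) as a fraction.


BM25 TF component = (k1+1)*tf / (k1+tf)
k1 = 6, tf = 64
Numerator = (6+1)*64 = 448
Denominator = 6 + 64 = 70
= 448/70 = 32/5

32/5


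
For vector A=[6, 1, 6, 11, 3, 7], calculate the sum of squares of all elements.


|A|^2 = sum of squared components
A[0]^2 = 6^2 = 36
A[1]^2 = 1^2 = 1
A[2]^2 = 6^2 = 36
A[3]^2 = 11^2 = 121
A[4]^2 = 3^2 = 9
A[5]^2 = 7^2 = 49
Sum = 36 + 1 + 36 + 121 + 9 + 49 = 252

252


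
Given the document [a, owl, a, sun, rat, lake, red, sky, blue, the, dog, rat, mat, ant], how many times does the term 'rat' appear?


Document has 14 words
Scanning for 'rat':
Found at positions: [4, 11]
Count = 2

2


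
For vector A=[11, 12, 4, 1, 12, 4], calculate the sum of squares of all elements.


|A|^2 = sum of squared components
A[0]^2 = 11^2 = 121
A[1]^2 = 12^2 = 144
A[2]^2 = 4^2 = 16
A[3]^2 = 1^2 = 1
A[4]^2 = 12^2 = 144
A[5]^2 = 4^2 = 16
Sum = 121 + 144 + 16 + 1 + 144 + 16 = 442

442


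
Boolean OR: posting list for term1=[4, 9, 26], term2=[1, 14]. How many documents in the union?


Boolean OR: find union of posting lists
term1 docs: [4, 9, 26]
term2 docs: [1, 14]
Union: [1, 4, 9, 14, 26]
|union| = 5

5


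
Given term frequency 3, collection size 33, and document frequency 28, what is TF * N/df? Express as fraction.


TF * (N/df)
= 3 * (33/28)
= 3 * 33/28
= 99/28

99/28


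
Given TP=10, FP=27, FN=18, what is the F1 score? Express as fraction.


F1 = 2 * P * R / (P + R)
P = TP/(TP+FP) = 10/37 = 10/37
R = TP/(TP+FN) = 10/28 = 5/14
2 * P * R = 2 * 10/37 * 5/14 = 50/259
P + R = 10/37 + 5/14 = 325/518
F1 = 50/259 / 325/518 = 4/13

4/13


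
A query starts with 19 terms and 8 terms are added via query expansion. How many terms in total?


Original terms: 19
Expansion terms: 8
Total = 19 + 8 = 27

27


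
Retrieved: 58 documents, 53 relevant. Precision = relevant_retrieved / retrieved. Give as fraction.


Precision = relevant_retrieved / total_retrieved
= 53 / 58
= 53 / (53 + 5)
= 53/58

53/58


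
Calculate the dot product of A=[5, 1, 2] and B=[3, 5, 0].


Dot product = sum of element-wise products
A[0]*B[0] = 5*3 = 15
A[1]*B[1] = 1*5 = 5
A[2]*B[2] = 2*0 = 0
Sum = 15 + 5 + 0 = 20

20


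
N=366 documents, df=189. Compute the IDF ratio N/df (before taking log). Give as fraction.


IDF ratio = N / df
= 366 / 189
= 122/63

122/63


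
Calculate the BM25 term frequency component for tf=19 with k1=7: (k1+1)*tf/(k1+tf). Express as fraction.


BM25 TF component = (k1+1)*tf / (k1+tf)
k1 = 7, tf = 19
Numerator = (7+1)*19 = 152
Denominator = 7 + 19 = 26
= 152/26 = 76/13

76/13


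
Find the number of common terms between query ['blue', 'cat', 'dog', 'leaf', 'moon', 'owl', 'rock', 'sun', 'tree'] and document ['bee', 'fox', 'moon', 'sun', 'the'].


Query terms: ['blue', 'cat', 'dog', 'leaf', 'moon', 'owl', 'rock', 'sun', 'tree']
Document terms: ['bee', 'fox', 'moon', 'sun', 'the']
Common terms: ['moon', 'sun']
Overlap count = 2

2


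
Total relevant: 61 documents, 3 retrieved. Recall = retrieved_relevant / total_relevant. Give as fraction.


Recall = retrieved_relevant / total_relevant
= 3 / 61
= 3 / (3 + 58)
= 3/61

3/61


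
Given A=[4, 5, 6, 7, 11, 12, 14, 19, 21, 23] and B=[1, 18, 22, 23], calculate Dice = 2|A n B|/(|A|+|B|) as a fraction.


A intersect B = [23]
|A intersect B| = 1
|A| = 10, |B| = 4
Dice = 2*1 / (10+4)
= 2 / 14 = 1/7

1/7


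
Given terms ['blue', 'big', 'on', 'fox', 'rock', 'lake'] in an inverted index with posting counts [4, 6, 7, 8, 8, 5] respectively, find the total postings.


Summing posting list sizes:
'blue': 4 postings
'big': 6 postings
'on': 7 postings
'fox': 8 postings
'rock': 8 postings
'lake': 5 postings
Total = 4 + 6 + 7 + 8 + 8 + 5 = 38

38


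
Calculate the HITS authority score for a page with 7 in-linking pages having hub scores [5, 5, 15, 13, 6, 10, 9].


Authority = sum of hub scores of in-linkers
In-link 1: hub score = 5
In-link 2: hub score = 5
In-link 3: hub score = 15
In-link 4: hub score = 13
In-link 5: hub score = 6
In-link 6: hub score = 10
In-link 7: hub score = 9
Authority = 5 + 5 + 15 + 13 + 6 + 10 + 9 = 63

63


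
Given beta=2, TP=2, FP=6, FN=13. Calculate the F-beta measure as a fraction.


P = TP/(TP+FP) = 2/8 = 1/4
R = TP/(TP+FN) = 2/15 = 2/15
beta^2 = 2^2 = 4
(1 + beta^2) = 5
Numerator = (1+beta^2)*P*R = 1/6
Denominator = beta^2*P + R = 1 + 2/15 = 17/15
F_beta = 5/34

5/34


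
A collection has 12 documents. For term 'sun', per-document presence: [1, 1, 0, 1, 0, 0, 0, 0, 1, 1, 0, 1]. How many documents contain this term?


Checking each document for 'sun':
Doc 1: present
Doc 2: present
Doc 3: absent
Doc 4: present
Doc 5: absent
Doc 6: absent
Doc 7: absent
Doc 8: absent
Doc 9: present
Doc 10: present
Doc 11: absent
Doc 12: present
df = sum of presences = 1 + 1 + 0 + 1 + 0 + 0 + 0 + 0 + 1 + 1 + 0 + 1 = 6

6


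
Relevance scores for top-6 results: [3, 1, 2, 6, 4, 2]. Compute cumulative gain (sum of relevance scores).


Cumulative Gain = sum of relevance scores
Position 1: rel=3, running sum=3
Position 2: rel=1, running sum=4
Position 3: rel=2, running sum=6
Position 4: rel=6, running sum=12
Position 5: rel=4, running sum=16
Position 6: rel=2, running sum=18
CG = 18

18


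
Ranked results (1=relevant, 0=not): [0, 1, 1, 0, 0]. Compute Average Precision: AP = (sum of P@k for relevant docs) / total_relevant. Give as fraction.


Computing P@k for each relevant position:
Position 1: not relevant
Position 2: relevant, P@2 = 1/2 = 1/2
Position 3: relevant, P@3 = 2/3 = 2/3
Position 4: not relevant
Position 5: not relevant
Sum of P@k = 1/2 + 2/3 = 7/6
AP = 7/6 / 2 = 7/12

7/12


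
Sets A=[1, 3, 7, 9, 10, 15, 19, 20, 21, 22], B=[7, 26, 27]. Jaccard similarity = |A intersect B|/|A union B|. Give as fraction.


A intersect B = [7]
|A intersect B| = 1
A union B = [1, 3, 7, 9, 10, 15, 19, 20, 21, 22, 26, 27]
|A union B| = 12
Jaccard = 1/12 = 1/12

1/12


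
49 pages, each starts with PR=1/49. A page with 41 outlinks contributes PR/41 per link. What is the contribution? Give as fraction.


Initial PR = 1/49 = 1/49
Outlinks = 41
Contribution per link = PR / outlinks
= 1/49 / 41
= 1/2009

1/2009


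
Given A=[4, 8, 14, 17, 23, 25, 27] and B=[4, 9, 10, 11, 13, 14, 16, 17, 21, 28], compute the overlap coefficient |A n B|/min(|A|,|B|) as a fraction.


A intersect B = [4, 14, 17]
|A intersect B| = 3
min(|A|, |B|) = min(7, 10) = 7
Overlap = 3 / 7 = 3/7

3/7


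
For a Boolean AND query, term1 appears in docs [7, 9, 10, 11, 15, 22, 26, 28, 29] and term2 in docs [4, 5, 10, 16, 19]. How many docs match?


Boolean AND: find intersection of posting lists
term1 docs: [7, 9, 10, 11, 15, 22, 26, 28, 29]
term2 docs: [4, 5, 10, 16, 19]
Intersection: [10]
|intersection| = 1

1


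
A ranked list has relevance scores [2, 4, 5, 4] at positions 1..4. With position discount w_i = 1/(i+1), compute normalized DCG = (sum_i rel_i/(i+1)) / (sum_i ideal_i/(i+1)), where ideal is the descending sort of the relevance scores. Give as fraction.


Position discount weights w_i = 1/(i+1) for i=1..4:
Weights = [1/2, 1/3, 1/4, 1/5]
Actual relevance: [2, 4, 5, 4]
DCG = 2/2 + 4/3 + 5/4 + 4/5 = 263/60
Ideal relevance (sorted desc): [5, 4, 4, 2]
Ideal DCG = 5/2 + 4/3 + 4/4 + 2/5 = 157/30
nDCG = DCG / ideal_DCG = 263/60 / 157/30 = 263/314

263/314


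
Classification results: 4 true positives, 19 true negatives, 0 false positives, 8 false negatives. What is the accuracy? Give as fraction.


Accuracy = (TP + TN) / (TP + TN + FP + FN)
TP + TN = 4 + 19 = 23
Total = 4 + 19 + 0 + 8 = 31
Accuracy = 23 / 31 = 23/31

23/31


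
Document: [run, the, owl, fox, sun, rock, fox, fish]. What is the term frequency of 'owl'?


Document has 8 words
Scanning for 'owl':
Found at positions: [2]
Count = 1

1


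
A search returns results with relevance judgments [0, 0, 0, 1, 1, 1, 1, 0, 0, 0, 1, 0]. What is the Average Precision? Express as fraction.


Computing P@k for each relevant position:
Position 1: not relevant
Position 2: not relevant
Position 3: not relevant
Position 4: relevant, P@4 = 1/4 = 1/4
Position 5: relevant, P@5 = 2/5 = 2/5
Position 6: relevant, P@6 = 3/6 = 1/2
Position 7: relevant, P@7 = 4/7 = 4/7
Position 8: not relevant
Position 9: not relevant
Position 10: not relevant
Position 11: relevant, P@11 = 5/11 = 5/11
Position 12: not relevant
Sum of P@k = 1/4 + 2/5 + 1/2 + 4/7 + 5/11 = 3351/1540
AP = 3351/1540 / 5 = 3351/7700

3351/7700


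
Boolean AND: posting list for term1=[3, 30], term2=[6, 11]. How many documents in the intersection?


Boolean AND: find intersection of posting lists
term1 docs: [3, 30]
term2 docs: [6, 11]
Intersection: []
|intersection| = 0

0


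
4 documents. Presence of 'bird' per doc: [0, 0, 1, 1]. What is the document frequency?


Checking each document for 'bird':
Doc 1: absent
Doc 2: absent
Doc 3: present
Doc 4: present
df = sum of presences = 0 + 0 + 1 + 1 = 2

2


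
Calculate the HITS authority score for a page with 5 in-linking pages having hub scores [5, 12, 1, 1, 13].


Authority = sum of hub scores of in-linkers
In-link 1: hub score = 5
In-link 2: hub score = 12
In-link 3: hub score = 1
In-link 4: hub score = 1
In-link 5: hub score = 13
Authority = 5 + 12 + 1 + 1 + 13 = 32

32


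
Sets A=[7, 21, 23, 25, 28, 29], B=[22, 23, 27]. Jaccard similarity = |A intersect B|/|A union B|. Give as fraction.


A intersect B = [23]
|A intersect B| = 1
A union B = [7, 21, 22, 23, 25, 27, 28, 29]
|A union B| = 8
Jaccard = 1/8 = 1/8

1/8


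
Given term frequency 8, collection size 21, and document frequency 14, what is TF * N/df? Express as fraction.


TF * (N/df)
= 8 * (21/14)
= 8 * 3/2
= 12

12


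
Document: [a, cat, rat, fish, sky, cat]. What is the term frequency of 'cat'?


Document has 6 words
Scanning for 'cat':
Found at positions: [1, 5]
Count = 2

2


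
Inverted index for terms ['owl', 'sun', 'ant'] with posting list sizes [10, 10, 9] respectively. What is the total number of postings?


Summing posting list sizes:
'owl': 10 postings
'sun': 10 postings
'ant': 9 postings
Total = 10 + 10 + 9 = 29

29


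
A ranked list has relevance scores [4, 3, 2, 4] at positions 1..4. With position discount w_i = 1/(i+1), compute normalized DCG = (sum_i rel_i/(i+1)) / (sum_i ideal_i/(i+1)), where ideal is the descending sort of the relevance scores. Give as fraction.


Position discount weights w_i = 1/(i+1) for i=1..4:
Weights = [1/2, 1/3, 1/4, 1/5]
Actual relevance: [4, 3, 2, 4]
DCG = 4/2 + 3/3 + 2/4 + 4/5 = 43/10
Ideal relevance (sorted desc): [4, 4, 3, 2]
Ideal DCG = 4/2 + 4/3 + 3/4 + 2/5 = 269/60
nDCG = DCG / ideal_DCG = 43/10 / 269/60 = 258/269

258/269
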